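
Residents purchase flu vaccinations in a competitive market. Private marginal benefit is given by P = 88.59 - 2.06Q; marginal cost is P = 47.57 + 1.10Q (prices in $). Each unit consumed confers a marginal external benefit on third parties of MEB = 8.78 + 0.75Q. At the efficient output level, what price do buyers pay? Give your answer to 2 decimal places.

P = $46.02

Social marginal benefit = demand + MEB = 97.37 - 1.31Q.
Set SMB = MC: 97.37 - 1.31Q = 47.57 + 1.10Q → Q* = 20.6639.
Consumer price on the demand curve at Q*: 88.59 − 2.06×20.6639 = 46.0224.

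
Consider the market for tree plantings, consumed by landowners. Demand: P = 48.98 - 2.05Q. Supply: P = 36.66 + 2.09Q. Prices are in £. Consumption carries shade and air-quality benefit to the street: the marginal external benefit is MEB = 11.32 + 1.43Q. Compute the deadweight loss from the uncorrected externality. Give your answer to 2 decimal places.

DWL = £44.76

Market equilibrium (private): 36.66 + 2.09Q = 48.98 - 2.05Q → Q_m = 2.9758.
Social marginal benefit = demand + MEB = 60.30 - 0.62Q.
Set SMB = MC: 60.30 - 0.62Q = 36.66 + 2.09Q → Q* = 8.7232.
The welfare-loss triangle has base |Q_m − Q*| and height MEB(Q_m) (the vertical gap between SMB and MC is zero at Q* and MEB at Q_m).
DWL = ½ × 5.7474 × 15.5755 = 44.7593.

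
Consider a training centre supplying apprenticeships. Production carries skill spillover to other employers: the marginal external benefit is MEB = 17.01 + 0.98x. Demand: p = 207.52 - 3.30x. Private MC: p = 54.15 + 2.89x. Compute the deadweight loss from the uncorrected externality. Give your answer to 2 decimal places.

Market equilibrium (private): 54.15 + 2.89x = 207.52 - 3.30x → x_m = 24.7771.
Social marginal cost = private MC − MEB = 37.14 + 1.91x.
Set SMC = demand: 37.14 + 1.91x = 207.52 - 3.30x → x* = 32.7025.
Height of the DWL triangle at x_m is demand(x_m) − SMC(x_m) = MEB(x_m) = 41.2915.
DWL = ½ × 7.9254 × 41.2915 = 163.6258.

DWL = 163.63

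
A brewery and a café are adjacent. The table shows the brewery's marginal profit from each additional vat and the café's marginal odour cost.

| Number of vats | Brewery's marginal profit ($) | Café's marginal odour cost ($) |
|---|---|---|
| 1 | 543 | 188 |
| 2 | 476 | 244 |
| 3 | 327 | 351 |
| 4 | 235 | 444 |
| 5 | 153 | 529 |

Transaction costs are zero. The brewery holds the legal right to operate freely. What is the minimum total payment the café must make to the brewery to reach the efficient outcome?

Left alone the brewery would choose level 5 (marginal profit stays positive).
Efficient level: k* = 2 (marginal profit ≥ marginal odour cost through 2).
The café must at least cover the brewery's forgone profit from cutting 5→2: 327 + 235 + 153 = 715.

$715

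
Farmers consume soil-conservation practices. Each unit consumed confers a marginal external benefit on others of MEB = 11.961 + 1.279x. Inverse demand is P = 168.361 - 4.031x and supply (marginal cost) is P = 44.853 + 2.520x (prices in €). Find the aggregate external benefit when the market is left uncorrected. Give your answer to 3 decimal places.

Market equilibrium (private): 44.853 + 2.520x = 168.361 - 4.031x → x_m = 18.8533.
Total external benefit = ∫₀^{x_m} (11.961 + 1.279x) dx = 11.961×18.8533 + ½×1.279×18.8533² = 452.8126.

€452.813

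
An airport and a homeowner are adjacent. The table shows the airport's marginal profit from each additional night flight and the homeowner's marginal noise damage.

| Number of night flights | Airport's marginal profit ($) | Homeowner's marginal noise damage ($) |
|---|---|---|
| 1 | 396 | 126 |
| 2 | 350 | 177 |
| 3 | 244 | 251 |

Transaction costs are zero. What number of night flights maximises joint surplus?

2

Bargaining reaches the level where marginal profit last exceeds marginal noise damage.
That holds through level 2 (350 ≥ 177) but not at 3 (244 < 251).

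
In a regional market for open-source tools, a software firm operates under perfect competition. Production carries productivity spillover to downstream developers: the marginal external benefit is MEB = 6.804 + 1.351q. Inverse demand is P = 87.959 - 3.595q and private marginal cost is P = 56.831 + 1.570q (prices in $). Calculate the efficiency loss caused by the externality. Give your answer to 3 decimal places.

Market equilibrium (private): 56.831 + 1.570q = 87.959 - 3.595q → q_m = 6.0267.
Social marginal cost = private MC − MEB = 50.027 + 0.219q.
Set SMC = demand: 50.027 + 0.219q = 87.959 - 3.595q → q* = 9.9455.
Between q* and q_m the wedge demand − SMC runs linearly from 0 to MEB(q_m), so the loss is a triangle.
DWL = ½ × 3.9188 × 14.9461 = 29.2854.

DWL = $29.285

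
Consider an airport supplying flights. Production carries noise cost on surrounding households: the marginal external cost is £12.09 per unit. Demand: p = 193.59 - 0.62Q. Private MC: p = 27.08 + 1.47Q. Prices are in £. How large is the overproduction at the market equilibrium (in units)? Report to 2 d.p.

Market equilibrium (private): 27.08 + 1.47Q = 193.59 - 0.62Q → Q_m = 79.6699.
Social marginal cost = private MC + MEC = 39.17 + 1.47Q.
Set SMC = demand: 39.17 + 1.47Q = 193.59 - 0.62Q → Q* = 73.8852.
Gap = |79.6699 − 73.8852| = 5.7847.

5.78 units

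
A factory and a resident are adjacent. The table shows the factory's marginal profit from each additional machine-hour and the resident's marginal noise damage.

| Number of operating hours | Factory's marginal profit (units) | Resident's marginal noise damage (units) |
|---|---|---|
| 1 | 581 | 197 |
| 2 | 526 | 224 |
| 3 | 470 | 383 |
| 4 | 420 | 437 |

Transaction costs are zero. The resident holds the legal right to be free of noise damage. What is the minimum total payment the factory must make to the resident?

Efficient level: marginal profit ≥ marginal noise damage through level 3, so k* = 3.
With the resident holding the right, the factory must at least compensate total damage at k*: 197 + 224 + 383 = 804.

804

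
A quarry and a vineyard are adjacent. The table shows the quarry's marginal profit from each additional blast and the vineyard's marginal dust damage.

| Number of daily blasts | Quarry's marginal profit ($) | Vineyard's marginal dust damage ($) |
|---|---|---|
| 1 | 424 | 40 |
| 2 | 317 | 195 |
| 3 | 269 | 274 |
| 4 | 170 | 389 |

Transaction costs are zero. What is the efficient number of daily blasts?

Bargaining reaches the level where marginal profit last exceeds marginal dust damage.
That holds through level 2 (317 ≥ 195) but not at 3 (269 < 274).

2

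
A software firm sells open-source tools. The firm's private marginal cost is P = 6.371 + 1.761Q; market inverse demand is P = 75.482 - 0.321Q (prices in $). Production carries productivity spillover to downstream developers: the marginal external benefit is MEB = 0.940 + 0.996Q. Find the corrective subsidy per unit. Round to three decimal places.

Social marginal cost = private MC − MEB = 5.431 + 0.765Q.
Set SMC = demand: 5.431 + 0.765Q = 75.482 - 0.321Q → Q* = 64.5037.
The Pigouvian subsidy equals MEB at Q*: 0.940 + 0.996×64.5037 = 65.1857.

subsidy = $65.186 per unit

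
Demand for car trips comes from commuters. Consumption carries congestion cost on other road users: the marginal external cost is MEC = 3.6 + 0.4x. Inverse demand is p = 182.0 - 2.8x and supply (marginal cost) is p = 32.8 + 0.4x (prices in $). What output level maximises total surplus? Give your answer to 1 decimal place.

x* = 40.4

Social marginal benefit = demand − MEC = 178.4 - 3.2x.
Set SMB = MC: 178.4 - 3.2x = 32.8 + 0.4x → x* = 40.4444.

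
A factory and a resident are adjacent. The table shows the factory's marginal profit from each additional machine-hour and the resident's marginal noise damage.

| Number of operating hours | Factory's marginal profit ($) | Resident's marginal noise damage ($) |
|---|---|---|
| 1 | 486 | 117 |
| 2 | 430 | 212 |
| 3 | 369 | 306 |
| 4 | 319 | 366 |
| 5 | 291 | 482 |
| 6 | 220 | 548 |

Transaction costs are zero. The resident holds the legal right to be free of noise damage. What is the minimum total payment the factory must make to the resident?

$635

Efficient level: marginal profit ≥ marginal noise damage through level 3, so k* = 3.
With the resident holding the right, the factory must at least compensate total damage at k*: 117 + 212 + 306 = 635.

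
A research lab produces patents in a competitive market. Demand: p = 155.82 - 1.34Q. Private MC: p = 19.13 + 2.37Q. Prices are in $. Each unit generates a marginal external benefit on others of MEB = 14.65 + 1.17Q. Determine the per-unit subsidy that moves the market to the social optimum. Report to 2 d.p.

Social marginal cost = private MC − MEB = 4.48 + 1.20Q.
Set SMC = demand: 4.48 + 1.20Q = 155.82 - 1.34Q → Q* = 59.5827.
The Pigouvian subsidy equals MEB at Q*: 14.65 + 1.17×59.5827 = 84.3618.

subsidy = $84.36 per unit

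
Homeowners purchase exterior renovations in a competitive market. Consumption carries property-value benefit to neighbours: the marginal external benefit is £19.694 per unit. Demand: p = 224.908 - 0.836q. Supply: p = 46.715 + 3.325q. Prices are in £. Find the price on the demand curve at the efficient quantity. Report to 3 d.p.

Social marginal benefit = demand + MEB = 244.602 - 0.836q.
Set SMB = MC: 244.602 - 0.836q = 46.715 + 3.325q → q* = 47.5576.
Consumer price on the demand curve at q*: 224.908 − 0.836×47.5576 = 185.1498.

P = £185.150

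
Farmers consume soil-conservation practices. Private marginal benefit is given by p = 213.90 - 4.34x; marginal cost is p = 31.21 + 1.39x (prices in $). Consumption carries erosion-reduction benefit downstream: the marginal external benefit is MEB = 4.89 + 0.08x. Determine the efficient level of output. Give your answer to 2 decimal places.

x* = 33.20

Social marginal benefit = demand + MEB = 218.79 - 4.26x.
Set SMB = MC: 218.79 - 4.26x = 31.21 + 1.39x → x* = 33.2000.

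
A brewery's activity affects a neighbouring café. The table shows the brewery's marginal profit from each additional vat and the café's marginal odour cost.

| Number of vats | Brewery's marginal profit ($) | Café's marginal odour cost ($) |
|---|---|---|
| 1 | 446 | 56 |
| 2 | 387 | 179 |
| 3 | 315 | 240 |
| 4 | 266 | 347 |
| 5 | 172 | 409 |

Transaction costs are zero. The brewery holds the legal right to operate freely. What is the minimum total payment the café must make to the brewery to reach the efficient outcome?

$438

Left alone the brewery would choose level 5 (marginal profit stays positive).
Efficient level: k* = 3 (marginal profit ≥ marginal odour cost through 3).
The café must at least cover the brewery's forgone profit from cutting 5→3: 266 + 172 = 438.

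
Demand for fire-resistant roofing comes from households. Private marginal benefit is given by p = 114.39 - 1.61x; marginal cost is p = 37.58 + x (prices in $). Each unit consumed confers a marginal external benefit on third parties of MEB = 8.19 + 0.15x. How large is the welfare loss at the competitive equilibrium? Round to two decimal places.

DWL = $32.29

Market equilibrium (private): 37.58 + x = 114.39 - 1.61x → x_m = 29.4291.
Social marginal benefit = demand + MEB = 122.58 - 1.46x.
Set SMB = MC: 122.58 - 1.46x = 37.58 + x → x* = 34.5528.
Height of the DWL triangle at x_m is SMB(x_m) − MC(x_m) = MEB(x_m) = 12.6044.
DWL = ½ × 5.1237 × 12.6044 = 32.2906.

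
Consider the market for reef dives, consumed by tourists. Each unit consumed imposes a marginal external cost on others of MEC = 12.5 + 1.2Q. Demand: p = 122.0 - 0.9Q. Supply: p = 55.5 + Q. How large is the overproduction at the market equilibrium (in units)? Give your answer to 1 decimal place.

Market equilibrium (private): 55.5 + Q = 122.0 - 0.9Q → Q_m = 35.0000.
Social marginal benefit = demand − MEC = 109.5 - 2.1Q.
Set SMB = MC: 109.5 - 2.1Q = 55.5 + Q → Q* = 17.4194.
Gap = |35.0000 − 17.4194| = 17.5806.

17.6 units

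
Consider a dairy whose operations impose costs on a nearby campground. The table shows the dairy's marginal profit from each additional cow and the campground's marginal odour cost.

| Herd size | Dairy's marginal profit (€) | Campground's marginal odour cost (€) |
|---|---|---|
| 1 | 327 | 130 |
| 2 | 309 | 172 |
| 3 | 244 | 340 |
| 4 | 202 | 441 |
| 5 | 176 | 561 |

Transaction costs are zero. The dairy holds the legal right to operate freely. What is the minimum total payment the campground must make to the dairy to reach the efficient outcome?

Left alone the dairy would choose level 5 (marginal profit stays positive).
Efficient level: k* = 2 (marginal profit ≥ marginal odour cost through 2).
The campground must at least cover the dairy's forgone profit from cutting 5→2: 244 + 202 + 176 = 622.

€622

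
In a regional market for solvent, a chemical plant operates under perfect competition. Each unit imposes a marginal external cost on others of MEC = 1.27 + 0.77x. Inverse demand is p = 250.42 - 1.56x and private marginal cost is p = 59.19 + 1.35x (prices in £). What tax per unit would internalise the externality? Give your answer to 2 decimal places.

Social marginal cost = private MC + MEC = 60.46 + 2.12x.
Set SMC = demand: 60.46 + 2.12x = 250.42 - 1.56x → x* = 51.6196.
The Pigouvian tax equals MEC at x*: 1.27 + 0.77×51.6196 = 41.0171.

tax = £41.02 per unit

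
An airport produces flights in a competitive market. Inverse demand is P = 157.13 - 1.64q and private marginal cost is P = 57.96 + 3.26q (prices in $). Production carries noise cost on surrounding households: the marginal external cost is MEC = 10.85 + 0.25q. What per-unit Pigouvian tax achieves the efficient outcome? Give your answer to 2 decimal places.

Social marginal cost = private MC + MEC = 68.81 + 3.51q.
Set SMC = demand: 68.81 + 3.51q = 157.13 - 1.64q → q* = 17.1495.
The Pigouvian tax equals MEC at q*: 10.85 + 0.25×17.1495 = 15.1374.

tax = $15.14 per unit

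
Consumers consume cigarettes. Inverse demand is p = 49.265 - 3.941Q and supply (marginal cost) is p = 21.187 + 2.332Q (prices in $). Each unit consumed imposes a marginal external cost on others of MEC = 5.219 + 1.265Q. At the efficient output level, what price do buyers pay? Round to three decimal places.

P = $37.314

Social marginal benefit = demand − MEC = 44.046 - 5.206Q.
Set SMB = MC: 44.046 - 5.206Q = 21.187 + 2.332Q → Q* = 3.0325.
Consumer price on the demand curve at Q*: 49.265 − 3.941×3.0325 = 37.3139.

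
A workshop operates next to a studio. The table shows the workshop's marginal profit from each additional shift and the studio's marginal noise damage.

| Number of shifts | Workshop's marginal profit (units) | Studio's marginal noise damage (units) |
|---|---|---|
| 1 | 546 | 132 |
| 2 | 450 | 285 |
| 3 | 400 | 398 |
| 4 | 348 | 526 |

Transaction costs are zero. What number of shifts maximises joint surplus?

3

Bargaining reaches the level where marginal profit last exceeds marginal noise damage.
That holds through level 3 (400 ≥ 398) but not at 4 (348 < 526).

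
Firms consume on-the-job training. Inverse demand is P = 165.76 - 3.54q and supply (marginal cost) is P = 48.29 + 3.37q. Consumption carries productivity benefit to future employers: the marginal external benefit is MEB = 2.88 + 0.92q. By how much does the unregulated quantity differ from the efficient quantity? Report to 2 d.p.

Market equilibrium (private): 48.29 + 3.37q = 165.76 - 3.54q → q_m = 17.0000.
Social marginal benefit = demand + MEB = 168.64 - 2.62q.
Set SMB = MC: 168.64 - 2.62q = 48.29 + 3.37q → q* = 20.0918.
Gap = |17.0000 − 20.0918| = 3.0918.

3.09 units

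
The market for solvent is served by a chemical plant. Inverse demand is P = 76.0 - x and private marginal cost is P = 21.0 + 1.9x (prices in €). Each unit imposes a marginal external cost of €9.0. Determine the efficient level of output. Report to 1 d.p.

Social marginal cost = private MC + MEC = 30.0 + 1.9x.
Set SMC = demand: 30.0 + 1.9x = 76.0 - x → x* = 15.8621.

x* = 15.9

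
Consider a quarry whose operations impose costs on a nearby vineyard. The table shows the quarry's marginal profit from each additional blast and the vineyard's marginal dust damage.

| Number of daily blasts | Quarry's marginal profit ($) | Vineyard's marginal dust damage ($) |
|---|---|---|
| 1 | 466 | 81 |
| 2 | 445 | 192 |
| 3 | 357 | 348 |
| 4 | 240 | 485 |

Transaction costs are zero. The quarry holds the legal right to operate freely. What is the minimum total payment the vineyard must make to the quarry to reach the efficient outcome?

Left alone the quarry would choose level 4 (marginal profit stays positive).
Efficient level: k* = 3 (marginal profit ≥ marginal dust damage through 3).
The vineyard must at least cover the quarry's forgone profit from cutting 4→3: 240 = 240.

$240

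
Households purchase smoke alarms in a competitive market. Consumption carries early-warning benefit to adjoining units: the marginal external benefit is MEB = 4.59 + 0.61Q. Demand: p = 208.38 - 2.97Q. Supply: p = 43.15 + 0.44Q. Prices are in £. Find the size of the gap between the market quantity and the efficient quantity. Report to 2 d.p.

Market equilibrium (private): 43.15 + 0.44Q = 208.38 - 2.97Q → Q_m = 48.4545.
Social marginal benefit = demand + MEB = 212.97 - 2.36Q.
Set SMB = MC: 212.97 - 2.36Q = 43.15 + 0.44Q → Q* = 60.6500.
Gap = |48.4545 − 60.6500| = 12.1955.

12.20 units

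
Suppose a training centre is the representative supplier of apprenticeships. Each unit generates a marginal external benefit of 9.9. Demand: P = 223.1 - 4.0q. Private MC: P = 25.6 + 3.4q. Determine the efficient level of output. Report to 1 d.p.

q* = 28.0

Social marginal cost = private MC − MEB = 15.7 + 3.4q.
Set SMC = demand: 15.7 + 3.4q = 223.1 - 4.0q → q* = 28.0270.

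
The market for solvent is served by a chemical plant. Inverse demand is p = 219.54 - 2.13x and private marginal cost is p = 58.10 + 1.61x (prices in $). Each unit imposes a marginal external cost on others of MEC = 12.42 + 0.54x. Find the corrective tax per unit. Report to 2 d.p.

tax = $31.22 per unit

Social marginal cost = private MC + MEC = 70.52 + 2.15x.
Set SMC = demand: 70.52 + 2.15x = 219.54 - 2.13x → x* = 34.8178.
The Pigouvian tax equals MEC at x*: 12.42 + 0.54×34.8178 = 31.2216.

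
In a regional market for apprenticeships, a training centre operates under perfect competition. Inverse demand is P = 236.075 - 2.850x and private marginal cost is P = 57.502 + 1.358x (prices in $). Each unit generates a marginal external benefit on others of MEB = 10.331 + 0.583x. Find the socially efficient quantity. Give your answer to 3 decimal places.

Social marginal cost = private MC − MEB = 47.171 + 0.775x.
Set SMC = demand: 47.171 + 0.775x = 236.075 - 2.850x → x* = 52.1114.

x* = 52.111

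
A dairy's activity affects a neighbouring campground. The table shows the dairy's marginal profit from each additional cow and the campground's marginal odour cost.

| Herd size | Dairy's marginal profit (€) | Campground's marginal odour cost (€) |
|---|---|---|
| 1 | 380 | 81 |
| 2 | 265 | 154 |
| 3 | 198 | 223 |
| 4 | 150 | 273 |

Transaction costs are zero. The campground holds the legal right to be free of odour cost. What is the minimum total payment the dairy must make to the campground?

€235

Efficient level: marginal profit ≥ marginal odour cost through level 2, so k* = 2.
With the campground holding the right, the dairy must at least compensate total damage at k*: 81 + 154 = 235.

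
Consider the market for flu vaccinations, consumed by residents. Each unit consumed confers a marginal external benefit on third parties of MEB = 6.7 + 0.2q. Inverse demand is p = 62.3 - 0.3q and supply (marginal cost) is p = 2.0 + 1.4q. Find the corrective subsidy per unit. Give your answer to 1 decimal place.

subsidy = 15.6 per unit

Social marginal benefit = demand + MEB = 69.0 - 0.1q.
Set SMB = MC: 69.0 - 0.1q = 2.0 + 1.4q → q* = 44.6667.
The Pigouvian subsidy equals MEB at q*: 6.7 + 0.2×44.6667 = 15.6333.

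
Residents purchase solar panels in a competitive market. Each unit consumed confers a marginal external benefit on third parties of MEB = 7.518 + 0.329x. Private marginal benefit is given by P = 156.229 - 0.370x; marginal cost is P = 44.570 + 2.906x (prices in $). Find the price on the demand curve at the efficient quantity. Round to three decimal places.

Social marginal benefit = demand + MEB = 163.747 - 0.041x.
Set SMB = MC: 163.747 - 0.041x = 44.570 + 2.906x → x* = 40.4401.
Consumer price on the demand curve at x*: 156.229 − 0.370×40.4401 = 141.2662.

P = $141.266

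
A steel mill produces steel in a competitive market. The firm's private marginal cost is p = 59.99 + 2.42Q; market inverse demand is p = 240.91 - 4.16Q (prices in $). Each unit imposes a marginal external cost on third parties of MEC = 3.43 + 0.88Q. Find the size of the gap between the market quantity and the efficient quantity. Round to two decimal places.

3.70 units

Market equilibrium (private): 59.99 + 2.42Q = 240.91 - 4.16Q → Q_m = 27.4954.
Social marginal cost = private MC + MEC = 63.42 + 3.30Q.
Set SMC = demand: 63.42 + 3.30Q = 240.91 - 4.16Q → Q* = 23.7922.
Gap = |27.4954 − 23.7922| = 3.7032.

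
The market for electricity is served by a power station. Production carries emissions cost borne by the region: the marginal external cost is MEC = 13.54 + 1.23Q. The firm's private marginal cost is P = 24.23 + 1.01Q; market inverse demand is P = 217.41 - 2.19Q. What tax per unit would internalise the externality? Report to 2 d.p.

tax = 63.42 per unit

Social marginal cost = private MC + MEC = 37.77 + 2.24Q.
Set SMC = demand: 37.77 + 2.24Q = 217.41 - 2.19Q → Q* = 40.5508.
The Pigouvian tax equals MEC at Q*: 13.54 + 1.23×40.5508 = 63.4175.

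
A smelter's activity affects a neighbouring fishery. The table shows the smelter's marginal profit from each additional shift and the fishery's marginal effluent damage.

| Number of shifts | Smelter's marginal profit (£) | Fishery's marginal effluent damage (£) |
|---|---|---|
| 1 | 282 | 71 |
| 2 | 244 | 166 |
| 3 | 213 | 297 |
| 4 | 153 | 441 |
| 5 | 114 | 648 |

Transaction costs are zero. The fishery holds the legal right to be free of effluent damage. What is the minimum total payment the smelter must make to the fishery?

£237

Efficient level: marginal profit ≥ marginal effluent damage through level 2, so k* = 2.
With the fishery holding the right, the smelter must at least compensate total damage at k*: 71 + 166 = 237.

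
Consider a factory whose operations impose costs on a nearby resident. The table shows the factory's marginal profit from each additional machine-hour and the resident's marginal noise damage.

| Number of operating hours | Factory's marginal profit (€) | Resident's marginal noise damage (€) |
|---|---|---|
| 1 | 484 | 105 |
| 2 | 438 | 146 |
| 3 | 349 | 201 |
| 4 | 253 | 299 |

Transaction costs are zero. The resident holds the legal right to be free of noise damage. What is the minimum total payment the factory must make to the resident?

€452

Efficient level: marginal profit ≥ marginal noise damage through level 3, so k* = 3.
With the resident holding the right, the factory must at least compensate total damage at k*: 105 + 146 + 201 = 452.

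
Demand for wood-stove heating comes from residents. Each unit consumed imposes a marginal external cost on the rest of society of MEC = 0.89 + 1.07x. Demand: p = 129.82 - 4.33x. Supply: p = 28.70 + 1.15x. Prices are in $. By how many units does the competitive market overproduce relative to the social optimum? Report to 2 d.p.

Market equilibrium (private): 28.70 + 1.15x = 129.82 - 4.33x → x_m = 18.4526.
Social marginal benefit = demand − MEC = 128.93 - 5.40x.
Set SMB = MC: 128.93 - 5.40x = 28.70 + 1.15x → x* = 15.3023.
Gap = |18.4526 − 15.3023| = 3.1503.

3.15 units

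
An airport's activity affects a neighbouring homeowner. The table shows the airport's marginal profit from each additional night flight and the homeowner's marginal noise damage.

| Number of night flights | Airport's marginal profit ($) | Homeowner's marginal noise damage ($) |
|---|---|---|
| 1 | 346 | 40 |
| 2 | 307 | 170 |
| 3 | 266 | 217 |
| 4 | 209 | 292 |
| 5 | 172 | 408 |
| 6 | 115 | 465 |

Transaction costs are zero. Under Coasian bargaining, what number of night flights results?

Bargaining reaches the level where marginal profit last exceeds marginal noise damage.
That holds through level 3 (266 ≥ 217) but not at 4 (209 < 292).

3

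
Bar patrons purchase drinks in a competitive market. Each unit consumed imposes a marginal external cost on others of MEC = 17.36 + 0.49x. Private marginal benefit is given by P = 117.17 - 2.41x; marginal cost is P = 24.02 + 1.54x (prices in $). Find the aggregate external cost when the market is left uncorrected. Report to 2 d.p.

Market equilibrium (private): 24.02 + 1.54x = 117.17 - 2.41x → x_m = 23.5823.
Total external cost = ∫₀^{x_m} (17.36 + 0.49x) dx = 17.36×23.5823 + ½×0.49×23.5823² = 545.6393.

$545.64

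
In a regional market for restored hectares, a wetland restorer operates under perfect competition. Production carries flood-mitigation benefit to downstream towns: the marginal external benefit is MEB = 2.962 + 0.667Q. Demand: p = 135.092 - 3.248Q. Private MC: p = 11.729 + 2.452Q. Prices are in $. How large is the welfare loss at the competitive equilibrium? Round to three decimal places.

Market equilibrium (private): 11.729 + 2.452Q = 135.092 - 3.248Q → Q_m = 21.6426.
Social marginal cost = private MC − MEB = 8.767 + 1.785Q.
Set SMC = demand: 8.767 + 1.785Q = 135.092 - 3.248Q → Q* = 25.0993.
The loss is the area between SMC and demand from Q* to Q_m; with linear curves that's a triangle of height MEB(Q_m).
DWL = ½ × 3.4567 × 17.3976 = 30.0691.

DWL = $30.069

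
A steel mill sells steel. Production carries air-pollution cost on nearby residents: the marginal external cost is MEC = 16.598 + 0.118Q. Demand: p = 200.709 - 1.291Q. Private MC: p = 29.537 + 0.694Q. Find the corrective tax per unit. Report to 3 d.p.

Social marginal cost = private MC + MEC = 46.135 + 0.812Q.
Set SMC = demand: 46.135 + 0.812Q = 200.709 - 1.291Q → Q* = 73.5017.
The Pigouvian tax equals MEC at Q*: 16.598 + 0.118×73.5017 = 25.2712.

tax = 25.271 per unit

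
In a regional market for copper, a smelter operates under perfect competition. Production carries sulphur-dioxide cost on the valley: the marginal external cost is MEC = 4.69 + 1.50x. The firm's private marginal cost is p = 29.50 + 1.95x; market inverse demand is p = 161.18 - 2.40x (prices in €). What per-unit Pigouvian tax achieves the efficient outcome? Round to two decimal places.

tax = €37.25 per unit

Social marginal cost = private MC + MEC = 34.19 + 3.45x.
Set SMC = demand: 34.19 + 3.45x = 161.18 - 2.40x → x* = 21.7077.
The Pigouvian tax equals MEC at x*: 4.69 + 1.50×21.7077 = 37.2516.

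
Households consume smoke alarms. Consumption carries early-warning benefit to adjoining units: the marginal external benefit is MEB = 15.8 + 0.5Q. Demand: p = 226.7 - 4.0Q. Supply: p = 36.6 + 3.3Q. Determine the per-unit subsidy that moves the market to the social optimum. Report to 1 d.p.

subsidy = 30.9 per unit

Social marginal benefit = demand + MEB = 242.5 - 3.5Q.
Set SMB = MC: 242.5 - 3.5Q = 36.6 + 3.3Q → Q* = 30.2794.
The Pigouvian subsidy equals MEB at Q*: 15.8 + 0.5×30.2794 = 30.9397.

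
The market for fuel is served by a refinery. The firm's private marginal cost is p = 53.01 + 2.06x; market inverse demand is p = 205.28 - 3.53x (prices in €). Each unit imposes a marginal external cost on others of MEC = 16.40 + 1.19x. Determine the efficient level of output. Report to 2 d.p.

Social marginal cost = private MC + MEC = 69.41 + 3.25x.
Set SMC = demand: 69.41 + 3.25x = 205.28 - 3.53x → x* = 20.0398.

x* = 20.04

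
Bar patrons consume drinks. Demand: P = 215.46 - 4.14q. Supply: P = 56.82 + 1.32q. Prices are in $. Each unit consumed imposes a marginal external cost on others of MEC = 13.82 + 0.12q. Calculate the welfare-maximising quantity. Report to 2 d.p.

Social marginal benefit = demand − MEC = 201.64 - 4.26q.
Set SMB = MC: 201.64 - 4.26q = 56.82 + 1.32q → q* = 25.9534.

q* = 25.95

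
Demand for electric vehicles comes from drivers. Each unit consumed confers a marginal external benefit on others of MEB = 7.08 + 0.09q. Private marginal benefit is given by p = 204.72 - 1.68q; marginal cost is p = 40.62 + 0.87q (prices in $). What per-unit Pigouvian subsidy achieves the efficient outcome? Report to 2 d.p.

subsidy = $13.34 per unit

Social marginal benefit = demand + MEB = 211.80 - 1.59q.
Set SMB = MC: 211.80 - 1.59q = 40.62 + 0.87q → q* = 69.5854.
The Pigouvian subsidy equals MEB at q*: 7.08 + 0.09×69.5854 = 13.3427.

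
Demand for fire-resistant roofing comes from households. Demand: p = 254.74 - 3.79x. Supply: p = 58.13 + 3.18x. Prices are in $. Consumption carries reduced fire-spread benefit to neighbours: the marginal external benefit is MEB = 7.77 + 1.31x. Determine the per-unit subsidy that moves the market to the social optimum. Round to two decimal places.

subsidy = $55.07 per unit

Social marginal benefit = demand + MEB = 262.51 - 2.48x.
Set SMB = MC: 262.51 - 2.48x = 58.13 + 3.18x → x* = 36.1095.
The Pigouvian subsidy equals MEB at x*: 7.77 + 1.31×36.1095 = 55.0734.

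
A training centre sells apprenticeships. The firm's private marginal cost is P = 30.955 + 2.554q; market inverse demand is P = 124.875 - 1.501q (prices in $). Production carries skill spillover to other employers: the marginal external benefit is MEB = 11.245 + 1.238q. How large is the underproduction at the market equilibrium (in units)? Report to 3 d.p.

14.171 units

Market equilibrium (private): 30.955 + 2.554q = 124.875 - 1.501q → q_m = 23.1615.
Social marginal cost = private MC − MEB = 19.710 + 1.316q.
Set SMC = demand: 19.710 + 1.316q = 124.875 - 1.501q → q* = 37.3323.
Gap = |23.1615 − 37.3323| = 14.1708.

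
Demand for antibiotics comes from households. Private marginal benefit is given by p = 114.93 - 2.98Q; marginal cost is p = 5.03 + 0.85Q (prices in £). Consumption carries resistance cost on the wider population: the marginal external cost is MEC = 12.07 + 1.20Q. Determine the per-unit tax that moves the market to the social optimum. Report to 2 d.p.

Social marginal benefit = demand − MEC = 102.86 - 4.18Q.
Set SMB = MC: 102.86 - 4.18Q = 5.03 + 0.85Q → Q* = 19.4493.
The Pigouvian tax equals MEC at Q*: 12.07 + 1.20×19.4493 = 35.4092.

tax = £35.41 per unit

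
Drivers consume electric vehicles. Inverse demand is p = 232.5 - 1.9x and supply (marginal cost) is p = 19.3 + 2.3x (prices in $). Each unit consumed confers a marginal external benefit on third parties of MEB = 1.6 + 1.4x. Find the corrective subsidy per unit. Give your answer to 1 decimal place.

Social marginal benefit = demand + MEB = 234.1 - 0.5x.
Set SMB = MC: 234.1 - 0.5x = 19.3 + 2.3x → x* = 76.7143.
The Pigouvian subsidy equals MEB at x*: 1.6 + 1.4×76.7143 = 109.0000.

subsidy = $109.0 per unit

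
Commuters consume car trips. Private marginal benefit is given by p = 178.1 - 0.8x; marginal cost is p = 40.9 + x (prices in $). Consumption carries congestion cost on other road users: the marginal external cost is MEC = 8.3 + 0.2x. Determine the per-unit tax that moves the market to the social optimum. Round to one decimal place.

tax = $21.2 per unit

Social marginal benefit = demand − MEC = 169.8 - x.
Set SMB = MC: 169.8 - x = 40.9 + x → x* = 64.4500.
The Pigouvian tax equals MEC at x*: 8.3 + 0.2×64.4500 = 21.1900.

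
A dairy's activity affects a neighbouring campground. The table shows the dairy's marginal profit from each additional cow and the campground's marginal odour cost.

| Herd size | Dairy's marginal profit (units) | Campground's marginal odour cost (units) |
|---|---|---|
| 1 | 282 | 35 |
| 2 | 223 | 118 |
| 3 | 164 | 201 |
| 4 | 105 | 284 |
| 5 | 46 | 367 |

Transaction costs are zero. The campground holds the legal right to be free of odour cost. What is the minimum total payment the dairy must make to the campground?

Efficient level: marginal profit ≥ marginal odour cost through level 2, so k* = 2.
With the campground holding the right, the dairy must at least compensate total damage at k*: 35 + 118 = 153.

153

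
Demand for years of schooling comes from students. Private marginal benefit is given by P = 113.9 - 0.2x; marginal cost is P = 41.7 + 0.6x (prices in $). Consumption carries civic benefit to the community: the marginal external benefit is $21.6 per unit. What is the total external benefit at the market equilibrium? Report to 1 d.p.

Market equilibrium (private): 41.7 + 0.6x = 113.9 - 0.2x → x_m = 90.2500.
Total external benefit = MEB × x_m = 21.6 × 90.2500 = 1949.4000.

$1949.4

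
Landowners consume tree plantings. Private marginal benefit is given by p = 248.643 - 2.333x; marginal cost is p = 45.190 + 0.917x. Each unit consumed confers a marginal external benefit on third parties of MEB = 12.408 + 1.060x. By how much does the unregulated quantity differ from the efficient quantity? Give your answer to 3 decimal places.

Market equilibrium (private): 45.190 + 0.917x = 248.643 - 2.333x → x_m = 62.6009.
Social marginal benefit = demand + MEB = 261.051 - 1.273x.
Set SMB = MC: 261.051 - 1.273x = 45.190 + 0.917x → x* = 98.5667.
Gap = |62.6009 − 98.5667| = 35.9658.

35.966 units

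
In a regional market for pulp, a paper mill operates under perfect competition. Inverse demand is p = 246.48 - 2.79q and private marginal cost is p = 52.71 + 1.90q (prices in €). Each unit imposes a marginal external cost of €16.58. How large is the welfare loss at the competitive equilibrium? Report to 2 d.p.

Market equilibrium (private): 52.71 + 1.90q = 246.48 - 2.79q → q_m = 41.3156.
Social marginal cost = private MC + MEC = 69.29 + 1.90q.
Set SMC = demand: 69.29 + 1.90q = 246.48 - 2.79q → q* = 37.7804.
Between q* and q_m the wedge SMC − demand runs linearly from 0 to MEC(q_m), so the loss is a triangle.
DWL = ½ × 3.5352 × 16.5800 = 29.3068.

DWL = €29.31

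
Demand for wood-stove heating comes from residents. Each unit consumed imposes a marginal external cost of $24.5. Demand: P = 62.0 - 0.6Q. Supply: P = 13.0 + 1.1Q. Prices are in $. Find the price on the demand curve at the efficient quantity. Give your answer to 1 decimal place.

Social marginal benefit = demand − MEC = 37.5 - 0.6Q.
Set SMB = MC: 37.5 - 0.6Q = 13.0 + 1.1Q → Q* = 14.4118.
Consumer price on the demand curve at Q*: 62.0 − 0.6×14.4118 = 53.3529.

P = $53.4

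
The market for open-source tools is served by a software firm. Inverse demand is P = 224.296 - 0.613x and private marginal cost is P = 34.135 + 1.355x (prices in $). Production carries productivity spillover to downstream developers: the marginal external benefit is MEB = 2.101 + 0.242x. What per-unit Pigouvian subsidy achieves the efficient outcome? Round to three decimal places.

Social marginal cost = private MC − MEB = 32.034 + 1.113x.
Set SMC = demand: 32.034 + 1.113x = 224.296 - 0.613x → x* = 111.3917.
The Pigouvian subsidy equals MEB at x*: 2.101 + 0.242×111.3917 = 29.0578.

subsidy = $29.058 per unit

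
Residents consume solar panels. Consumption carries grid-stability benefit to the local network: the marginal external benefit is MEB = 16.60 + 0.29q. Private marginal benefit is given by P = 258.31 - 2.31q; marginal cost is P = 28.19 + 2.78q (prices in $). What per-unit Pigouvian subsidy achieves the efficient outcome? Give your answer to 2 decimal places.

Social marginal benefit = demand + MEB = 274.91 - 2.02q.
Set SMB = MC: 274.91 - 2.02q = 28.19 + 2.78q → q* = 51.4000.
The Pigouvian subsidy equals MEB at q*: 16.60 + 0.29×51.4000 = 31.5060.

subsidy = $31.51 per unit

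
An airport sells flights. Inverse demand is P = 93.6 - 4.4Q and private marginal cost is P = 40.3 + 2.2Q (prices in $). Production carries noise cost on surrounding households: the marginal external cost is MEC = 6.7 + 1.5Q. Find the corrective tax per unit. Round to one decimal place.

tax = $15.3 per unit

Social marginal cost = private MC + MEC = 47.0 + 3.7Q.
Set SMC = demand: 47.0 + 3.7Q = 93.6 - 4.4Q → Q* = 5.7531.
The Pigouvian tax equals MEC at Q*: 6.7 + 1.5×5.7531 = 15.3297.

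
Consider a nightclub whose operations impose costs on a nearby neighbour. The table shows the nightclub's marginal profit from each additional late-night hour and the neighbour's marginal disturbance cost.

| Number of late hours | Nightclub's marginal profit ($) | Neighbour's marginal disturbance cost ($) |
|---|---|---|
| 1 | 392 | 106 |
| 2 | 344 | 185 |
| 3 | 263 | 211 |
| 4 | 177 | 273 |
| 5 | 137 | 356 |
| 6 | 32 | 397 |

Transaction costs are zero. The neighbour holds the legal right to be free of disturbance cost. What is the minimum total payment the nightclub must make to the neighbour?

Efficient level: marginal profit ≥ marginal disturbance cost through level 3, so k* = 3.
With the neighbour holding the right, the nightclub must at least compensate total damage at k*: 106 + 185 + 211 = 502.

$502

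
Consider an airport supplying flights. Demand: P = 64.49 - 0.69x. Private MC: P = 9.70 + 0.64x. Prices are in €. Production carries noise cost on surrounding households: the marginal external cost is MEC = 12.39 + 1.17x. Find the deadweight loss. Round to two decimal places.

DWL = €734.20

Market equilibrium (private): 9.70 + 0.64x = 64.49 - 0.69x → x_m = 41.1955.
Social marginal cost = private MC + MEC = 22.09 + 1.81x.
Set SMC = demand: 22.09 + 1.81x = 64.49 - 0.69x → x* = 16.9600.
Between x* and x_m the wedge SMC − demand runs linearly from 0 to MEC(x_m), so the loss is a triangle.
DWL = ½ × 24.2355 × 60.5887 = 734.1987.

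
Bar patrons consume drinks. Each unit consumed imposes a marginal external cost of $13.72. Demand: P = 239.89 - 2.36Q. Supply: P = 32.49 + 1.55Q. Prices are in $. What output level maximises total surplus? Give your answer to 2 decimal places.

Q* = 49.53

Social marginal benefit = demand − MEC = 226.17 - 2.36Q.
Set SMB = MC: 226.17 - 2.36Q = 32.49 + 1.55Q → Q* = 49.5345.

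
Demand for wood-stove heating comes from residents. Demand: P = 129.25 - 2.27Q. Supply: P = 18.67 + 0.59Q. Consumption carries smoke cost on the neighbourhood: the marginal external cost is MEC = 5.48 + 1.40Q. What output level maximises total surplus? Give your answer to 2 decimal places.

Social marginal benefit = demand − MEC = 123.77 - 3.67Q.
Set SMB = MC: 123.77 - 3.67Q = 18.67 + 0.59Q → Q* = 24.6714.

Q* = 24.67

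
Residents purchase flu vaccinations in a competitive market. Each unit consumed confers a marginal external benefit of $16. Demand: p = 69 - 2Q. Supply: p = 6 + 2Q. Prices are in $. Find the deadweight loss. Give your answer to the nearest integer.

DWL = $32

Market equilibrium (private): 6 + 2Q = 69 - 2Q → Q_m = 15.7500.
Social marginal benefit = demand + MEB = 85 - 2Q.
Set SMB = MC: 85 - 2Q = 6 + 2Q → Q* = 19.7500.
The loss is the area between SMB and MC from Q* to Q_m; with linear curves that's a triangle of height MEB(Q_m).
DWL = ½ × 4.0000 × 16.0000 = 32.0000.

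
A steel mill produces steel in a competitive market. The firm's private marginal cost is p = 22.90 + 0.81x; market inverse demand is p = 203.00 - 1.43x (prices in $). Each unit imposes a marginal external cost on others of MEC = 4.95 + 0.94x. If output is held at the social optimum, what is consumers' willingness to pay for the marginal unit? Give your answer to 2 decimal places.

P = $124.24

Social marginal cost = private MC + MEC = 27.85 + 1.75x.
Set SMC = demand: 27.85 + 1.75x = 203.00 - 1.43x → x* = 55.0786.
Consumer price on the demand curve at x*: 203.00 − 1.43×55.0786 = 124.2376.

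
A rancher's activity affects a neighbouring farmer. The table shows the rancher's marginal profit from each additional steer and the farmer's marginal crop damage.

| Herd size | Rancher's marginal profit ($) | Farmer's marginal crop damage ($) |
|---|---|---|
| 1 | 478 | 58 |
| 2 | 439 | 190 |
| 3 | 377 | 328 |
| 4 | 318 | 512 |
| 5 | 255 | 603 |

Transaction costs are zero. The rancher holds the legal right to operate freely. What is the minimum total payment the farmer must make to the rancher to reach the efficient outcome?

$573

Left alone the rancher would choose level 5 (marginal profit stays positive).
Efficient level: k* = 3 (marginal profit ≥ marginal crop damage through 3).
The farmer must at least cover the rancher's forgone profit from cutting 5→3: 318 + 255 = 573.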